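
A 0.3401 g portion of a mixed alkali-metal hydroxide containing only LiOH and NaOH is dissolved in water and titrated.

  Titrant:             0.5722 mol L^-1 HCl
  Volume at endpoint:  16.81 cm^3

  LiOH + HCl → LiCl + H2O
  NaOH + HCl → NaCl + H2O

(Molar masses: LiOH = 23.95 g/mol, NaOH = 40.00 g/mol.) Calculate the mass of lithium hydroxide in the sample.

n(HCl) = 0.01681 × 0.5722 = 9.619 × 10^-3 mol
Let x = n(LiOH), y = n(NaOH).
Titrant: 1x + 1y = 9.619 × 10^-3;  mass: 23.95x + 40.00y = 0.3401
Solving, x = 2.782 × 10^-3 mol, y = 6.837 × 10^-3 mol
mass of LiOH = 2.782 × 10^-3 × 23.95 = 0.06662 g

0.06662 g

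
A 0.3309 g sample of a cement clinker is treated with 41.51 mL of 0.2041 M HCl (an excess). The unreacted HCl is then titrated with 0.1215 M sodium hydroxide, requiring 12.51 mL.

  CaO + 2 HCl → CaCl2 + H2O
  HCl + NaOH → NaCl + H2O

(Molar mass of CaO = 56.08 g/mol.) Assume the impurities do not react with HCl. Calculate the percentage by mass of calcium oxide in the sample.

58.91 %

n(HCl) added = 0.04151 × 0.2041 = 8.472 × 10^-3 mol
n(NaOH) used in back-titration = 0.01251 × 0.1215 = 1.520 × 10^-3 mol
n(HCl) left over = 1.520 × 10^-3 mol (1:1 ratio)
n(HCl) consumed by analyte = 8.472 × 10^-3 − 1.520 × 10^-3 = 6.952 × 10^-3 mol
From the 1:2 ratio, n(CaO) = 1/2 × 6.952 × 10^-3 = 3.476 × 10^-3 mol
mass of CaO = 3.476 × 10^-3 × 56.08 = 0.1949 g
% CaO = 0.1949 / 0.3309 × 100 = 58.91 %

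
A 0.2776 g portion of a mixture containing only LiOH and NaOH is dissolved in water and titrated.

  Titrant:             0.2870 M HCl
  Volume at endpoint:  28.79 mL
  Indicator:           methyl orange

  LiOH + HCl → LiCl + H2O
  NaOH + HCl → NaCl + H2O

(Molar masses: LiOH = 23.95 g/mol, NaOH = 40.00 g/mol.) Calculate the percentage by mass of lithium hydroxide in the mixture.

n(HCl) = 0.02879 × 0.2870 = 8.263 × 10^-3 mol
Let x = n(LiOH), y = n(NaOH).
Titrant: 1x + 1y = 8.263 × 10^-3;  mass: 23.95x + 40.00y = 0.2776
Solving, x = 3.297 × 10^-3 mol, y = 4.966 × 10^-3 mol
mass of LiOH = 3.297 × 10^-3 × 23.95 = 0.07895 g
% LiOH = 0.07895 / 0.2776 × 100 = 28.44 %

28.44 %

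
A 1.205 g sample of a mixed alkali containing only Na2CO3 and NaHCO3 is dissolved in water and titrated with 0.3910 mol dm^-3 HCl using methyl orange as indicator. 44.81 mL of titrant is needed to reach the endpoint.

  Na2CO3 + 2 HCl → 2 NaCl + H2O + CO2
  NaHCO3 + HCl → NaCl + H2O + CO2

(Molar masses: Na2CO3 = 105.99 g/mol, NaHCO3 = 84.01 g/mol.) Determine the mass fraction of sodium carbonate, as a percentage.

n(HCl) = 0.04481 × 0.3910 = 0.01752 mol
Let x = n(Na2CO3), y = n(NaHCO3).
Titrant: 2x + 1y = 0.01752;  mass: 105.99x + 84.01y = 1.205
Solving, x = 4.303 × 10^-3 mol, y = 8.915 × 10^-3 mol
mass of Na2CO3 = 4.303 × 10^-3 × 105.99 = 0.4561 g
% Na2CO3 = 0.4561 / 1.205 × 100 = 37.85 %

37.85 %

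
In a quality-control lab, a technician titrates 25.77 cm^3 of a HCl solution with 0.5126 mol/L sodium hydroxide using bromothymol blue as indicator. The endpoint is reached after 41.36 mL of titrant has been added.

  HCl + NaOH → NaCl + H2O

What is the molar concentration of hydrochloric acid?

n(NaOH) = 0.04136 L × 0.5126 mol/L = 0.02120 mol
n(HCl) = 0.02120 mol (1:1 mole ratio)
[HCl] = 0.02120 mol / 0.02577 L = 0.8227 mol/L

0.8227 mol/L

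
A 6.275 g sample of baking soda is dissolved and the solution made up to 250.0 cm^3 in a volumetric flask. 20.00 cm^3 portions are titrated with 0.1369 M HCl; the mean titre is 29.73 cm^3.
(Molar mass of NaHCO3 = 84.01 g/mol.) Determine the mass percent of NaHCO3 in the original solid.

NaHCO3 + HCl → NaCl + H2O + CO2
n(HCl) per titration = 0.02973 × 0.1369 = 4.070 × 10^-3 mol
n(NaHCO3) in each aliquot = 4.070 × 10^-3 mol (1:1 ratio)
n(NaHCO3) in the whole flask = 4.070 × 10^-3 × 250.0/20.00 = 0.05088 mol
mass of NaHCO3 = 0.05088 × 84.01 = 4.274 g
% NaHCO3 = 4.274 / 6.275 × 100 = 68.11 %

68.11 %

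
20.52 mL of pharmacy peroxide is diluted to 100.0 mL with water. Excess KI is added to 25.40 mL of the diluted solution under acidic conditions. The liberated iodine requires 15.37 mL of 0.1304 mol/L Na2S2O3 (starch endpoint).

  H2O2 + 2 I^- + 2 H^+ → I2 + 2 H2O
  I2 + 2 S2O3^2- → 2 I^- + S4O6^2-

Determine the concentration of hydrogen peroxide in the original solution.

0.1923 mol/L

n(S2O3^2-) = 0.01537 × 0.1304 = 2.004 × 10^-3 mol
n(I2) = n(S2O3^2-)/2 = 1.002 × 10^-3 mol
n(H2O2) in the aliquot = 1.002 × 10^-3 mol (1:1 ratio)
[H2O2]_dilute = 1.002 × 10^-3 / 0.02540 = 0.03945 mol/L
[H2O2]_original = 0.03945 × 100.0/20.52 = 0.1923 mol/L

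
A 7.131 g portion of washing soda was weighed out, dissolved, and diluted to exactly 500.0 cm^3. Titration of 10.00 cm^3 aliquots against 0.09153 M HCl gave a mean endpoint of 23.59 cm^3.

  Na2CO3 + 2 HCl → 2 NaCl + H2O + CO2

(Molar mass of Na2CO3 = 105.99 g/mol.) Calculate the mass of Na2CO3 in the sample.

n(HCl) per titration = 0.02359 × 0.09153 = 2.159 × 10^-3 mol
From the 1:2 ratio, n(Na2CO3) in each aliquot = 1/2 × 2.159 × 10^-3 = 1.080 × 10^-3 mol
n(Na2CO3) in the whole flask = 1.080 × 10^-3 × 500.0/10.00 = 0.05398 mol
mass of Na2CO3 = 0.05398 × 105.99 = 5.721 g

5.721 g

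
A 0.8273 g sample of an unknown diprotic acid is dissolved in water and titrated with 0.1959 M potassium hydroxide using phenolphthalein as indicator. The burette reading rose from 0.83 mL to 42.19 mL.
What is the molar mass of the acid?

204.2 g/mol

n(KOH) = 0.04136 L × 0.1959 mol/L = 8.102 × 10^-3 mol
From the 1:2 ratio, n(H2A) = 1/2 × 8.102 × 10^-3 = 4.051 × 10^-3 mol
M = m / n = 0.8273 g / 4.051 × 10^-3 mol = 204.2 g/mol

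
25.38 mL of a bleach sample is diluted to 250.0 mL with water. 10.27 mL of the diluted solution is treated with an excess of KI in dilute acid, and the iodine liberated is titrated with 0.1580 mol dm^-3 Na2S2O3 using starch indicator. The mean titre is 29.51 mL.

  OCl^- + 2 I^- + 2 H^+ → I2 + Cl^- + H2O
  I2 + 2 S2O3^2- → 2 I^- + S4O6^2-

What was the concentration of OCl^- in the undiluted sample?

2.236 mol/L

n(S2O3^2-) = 0.02951 × 0.1580 = 4.663 × 10^-3 mol
n(I2) = n(S2O3^2-)/2 = 2.331 × 10^-3 mol
n(OCl^-) in the aliquot = 2.331 × 10^-3 mol (1:1 ratio)
[OCl^-]_dilute = 2.331 × 10^-3 / 0.01027 = 0.2270 mol/L
[OCl^-]_original = 0.2270 × 250.0/25.38 = 2.236 mol/L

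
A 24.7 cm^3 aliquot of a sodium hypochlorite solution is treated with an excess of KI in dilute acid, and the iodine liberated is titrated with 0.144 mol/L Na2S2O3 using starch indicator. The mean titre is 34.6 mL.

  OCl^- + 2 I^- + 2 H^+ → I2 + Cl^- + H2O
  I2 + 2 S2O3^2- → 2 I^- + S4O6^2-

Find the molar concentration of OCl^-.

0.101 mol/L

n(S2O3^2-) = 0.0346 × 0.144 = 4.98 × 10^-3 mol
n(I2) = n(S2O3^2-)/2 = 2.49 × 10^-3 mol
n(OCl^-) in the aliquot = 2.49 × 10^-3 mol (1:1 ratio)
[OCl^-] = 2.49 × 10^-3 / 0.0247 = 0.101 mol/L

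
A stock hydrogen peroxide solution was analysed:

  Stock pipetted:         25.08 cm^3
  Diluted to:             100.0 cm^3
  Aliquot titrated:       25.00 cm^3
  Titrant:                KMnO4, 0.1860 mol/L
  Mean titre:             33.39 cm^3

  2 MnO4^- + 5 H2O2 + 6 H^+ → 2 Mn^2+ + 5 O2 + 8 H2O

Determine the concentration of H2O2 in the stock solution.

2.476 mol/L

n(KMnO4) = 0.03339 × 0.1860 = 6.211 × 10^-3 mol
From the 5:2 ratio, n(H2O2) in the aliquot = 5/2 × 6.211 × 10^-3 = 0.01553 mol
[H2O2]_dilute = 0.01553 / 0.02500 = 0.6211 mol/L
Dilution factor = 100.0 / 25.08 = 3.987
[H2O2]_stock = 0.6211 × 3.987 = 2.476 mol/L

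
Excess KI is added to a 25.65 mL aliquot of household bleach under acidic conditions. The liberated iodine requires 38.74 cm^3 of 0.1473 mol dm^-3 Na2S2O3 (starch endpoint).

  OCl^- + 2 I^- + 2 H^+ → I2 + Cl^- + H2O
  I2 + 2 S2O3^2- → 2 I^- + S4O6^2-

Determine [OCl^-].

0.1112 mol/L

n(S2O3^2-) = 0.03874 × 0.1473 = 5.706 × 10^-3 mol
n(I2) = n(S2O3^2-)/2 = 2.853 × 10^-3 mol
n(OCl^-) in the aliquot = 2.853 × 10^-3 mol (1:1 ratio)
[OCl^-] = 2.853 × 10^-3 / 0.02565 = 0.1112 mol/L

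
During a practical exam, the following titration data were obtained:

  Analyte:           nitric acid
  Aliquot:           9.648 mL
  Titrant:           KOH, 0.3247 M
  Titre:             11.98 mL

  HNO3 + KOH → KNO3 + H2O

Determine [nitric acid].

n(KOH) = 0.01198 L × 0.3247 mol/L = 3.890 × 10^-3 mol
n(HNO3) = 3.890 × 10^-3 mol (1:1 mole ratio)
[HNO3] = 3.890 × 10^-3 mol / 0.009648 L = 0.4032 mol/L

0.4032 M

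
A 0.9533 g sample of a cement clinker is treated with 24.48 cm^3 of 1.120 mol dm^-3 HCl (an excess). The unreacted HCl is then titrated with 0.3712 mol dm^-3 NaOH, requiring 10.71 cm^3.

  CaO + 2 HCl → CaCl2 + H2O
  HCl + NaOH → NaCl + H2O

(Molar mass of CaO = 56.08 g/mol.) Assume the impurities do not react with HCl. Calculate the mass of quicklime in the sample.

0.6573 g

n(HCl) added = 0.02448 × 1.120 = 0.02742 mol
n(NaOH) used in back-titration = 0.01071 × 0.3712 = 3.976 × 10^-3 mol
n(HCl) left over = 3.976 × 10^-3 mol (1:1 ratio)
n(HCl) consumed by analyte = 0.02742 − 3.976 × 10^-3 = 0.02344 mol
From the 1:2 ratio, n(CaO) = 1/2 × 0.02344 = 0.01172 mol
mass of CaO = 0.01172 × 56.08 = 0.6573 g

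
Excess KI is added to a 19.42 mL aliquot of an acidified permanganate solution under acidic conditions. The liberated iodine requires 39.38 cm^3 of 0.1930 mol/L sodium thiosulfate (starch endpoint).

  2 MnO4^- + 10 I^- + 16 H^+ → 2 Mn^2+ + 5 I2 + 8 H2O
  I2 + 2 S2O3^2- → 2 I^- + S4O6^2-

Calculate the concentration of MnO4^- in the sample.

n(S2O3^2-) = 0.03938 × 0.1930 = 7.600 × 10^-3 mol
n(I2) = n(S2O3^2-)/2 = 3.800 × 10^-3 mol
From the 2:5 ratio, n(MnO4^-) in the aliquot = 2/5 × 3.800 × 10^-3 = 1.520 × 10^-3 mol
[MnO4^-] = 1.520 × 10^-3 / 0.01942 = 0.07827 mol/L

0.07827 mol/L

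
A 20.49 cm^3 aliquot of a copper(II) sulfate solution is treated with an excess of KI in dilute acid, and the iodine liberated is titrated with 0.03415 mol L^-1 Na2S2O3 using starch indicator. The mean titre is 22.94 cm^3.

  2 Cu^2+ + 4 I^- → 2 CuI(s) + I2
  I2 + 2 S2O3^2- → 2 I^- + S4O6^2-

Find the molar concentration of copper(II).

n(S2O3^2-) = 0.02294 × 0.03415 = 7.834 × 10^-4 mol
n(I2) = n(S2O3^2-)/2 = 3.917 × 10^-4 mol
From the 2:1 ratio, n(Cu2+) in the aliquot = 2/1 × 3.917 × 10^-4 = 7.834 × 10^-4 mol
[Cu2+] = 7.834 × 10^-4 / 0.02049 = 0.03823 mol/L

0.03823 mol/L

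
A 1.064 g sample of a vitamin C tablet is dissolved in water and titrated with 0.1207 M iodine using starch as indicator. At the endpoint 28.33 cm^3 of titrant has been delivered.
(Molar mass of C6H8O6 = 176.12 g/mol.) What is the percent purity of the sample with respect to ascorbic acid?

C6H8O6 + I2 → C6H6O6 + 2 HI
n(I2) = 0.02833 L × 0.1207 mol/L = 3.419 × 10^-3 mol
n(C6H8O6) = 3.419 × 10^-3 mol (1:1 ratio)
mass of C6H8O6 = 3.419 × 10^-3 × 176.12 g/mol = 0.6022 g
% C6H8O6 = 0.6022 / 1.064 × 100 = 56.60 %

56.60 %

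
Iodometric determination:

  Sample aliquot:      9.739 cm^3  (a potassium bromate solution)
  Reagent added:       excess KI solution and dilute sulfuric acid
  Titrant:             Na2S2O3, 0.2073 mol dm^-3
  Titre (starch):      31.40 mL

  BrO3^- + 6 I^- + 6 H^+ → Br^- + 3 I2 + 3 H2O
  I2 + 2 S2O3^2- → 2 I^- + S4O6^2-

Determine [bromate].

n(S2O3^2-) = 0.03140 × 0.2073 = 6.509 × 10^-3 mol
n(I2) = n(S2O3^2-)/2 = 3.255 × 10^-3 mol
From the 1:3 ratio, n(BrO3^-) in the aliquot = 1/3 × 3.255 × 10^-3 = 1.085 × 10^-3 mol
[BrO3^-] = 1.085 × 10^-3 / 0.009739 = 0.1114 mol/L

0.1114 mol/L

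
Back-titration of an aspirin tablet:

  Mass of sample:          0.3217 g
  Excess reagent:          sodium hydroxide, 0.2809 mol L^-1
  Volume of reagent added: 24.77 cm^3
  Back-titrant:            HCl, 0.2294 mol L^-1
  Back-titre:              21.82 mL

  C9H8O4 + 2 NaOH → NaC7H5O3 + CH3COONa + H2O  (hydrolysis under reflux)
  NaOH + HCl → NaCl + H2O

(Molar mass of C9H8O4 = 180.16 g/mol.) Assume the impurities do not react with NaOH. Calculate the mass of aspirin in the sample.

0.1759 g

n(NaOH) added = 0.02477 × 0.2809 = 6.958 × 10^-3 mol
n(HCl) used in back-titration = 0.02182 × 0.2294 = 5.006 × 10^-3 mol
n(NaOH) left over = 5.006 × 10^-3 mol (1:1 ratio)
n(NaOH) consumed by analyte = 6.958 × 10^-3 − 5.006 × 10^-3 = 1.952 × 10^-3 mol
From the 1:2 ratio, n(C9H8O4) = 1/2 × 1.952 × 10^-3 = 9.762 × 10^-4 mol
mass of C9H8O4 = 9.762 × 10^-4 × 180.16 = 0.1759 g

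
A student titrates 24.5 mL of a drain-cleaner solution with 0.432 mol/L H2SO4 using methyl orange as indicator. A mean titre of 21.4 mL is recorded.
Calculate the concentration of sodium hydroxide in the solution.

0.755 mol/L

2 NaOH + H2SO4 → Na2SO4 + 2 H2O
n(H2SO4) = 0.0214 L × 0.432 mol/L = 9.24 × 10^-3 mol
From the 2:1 mole ratio, n(NaOH) = 2/1 × 9.24 × 10^-3 = 0.0185 mol
[NaOH] = 0.0185 mol / 0.0245 L = 0.755 mol/L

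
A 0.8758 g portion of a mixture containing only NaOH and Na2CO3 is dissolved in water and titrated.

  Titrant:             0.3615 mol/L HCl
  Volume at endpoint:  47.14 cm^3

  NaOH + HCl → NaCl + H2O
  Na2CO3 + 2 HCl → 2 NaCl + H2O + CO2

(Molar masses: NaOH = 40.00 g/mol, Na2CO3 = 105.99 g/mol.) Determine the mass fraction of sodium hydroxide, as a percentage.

n(HCl) = 0.04714 × 0.3615 = 0.01704 mol
Let x = n(NaOH), y = n(Na2CO3).
Titrant: 1x + 2y = 0.01704;  mass: 40.00x + 105.99y = 0.8758
Solving, x = 2.100 × 10^-3 mol, y = 7.470 × 10^-3 mol
mass of NaOH = 2.100 × 10^-3 × 40.00 = 0.08401 g
% NaOH = 0.08401 / 0.8758 × 100 = 9.593 %

9.593 %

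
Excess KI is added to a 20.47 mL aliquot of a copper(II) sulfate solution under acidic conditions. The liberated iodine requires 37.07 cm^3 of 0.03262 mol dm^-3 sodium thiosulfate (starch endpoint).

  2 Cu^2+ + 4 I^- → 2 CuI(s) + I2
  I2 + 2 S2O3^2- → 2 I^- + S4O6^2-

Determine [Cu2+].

0.05907 mol/L

n(S2O3^2-) = 0.03707 × 0.03262 = 1.209 × 10^-3 mol
n(I2) = n(S2O3^2-)/2 = 6.046 × 10^-4 mol
From the 2:1 ratio, n(Cu2+) in the aliquot = 2/1 × 6.046 × 10^-4 = 1.209 × 10^-3 mol
[Cu2+] = 1.209 × 10^-3 / 0.02047 = 0.05907 mol/L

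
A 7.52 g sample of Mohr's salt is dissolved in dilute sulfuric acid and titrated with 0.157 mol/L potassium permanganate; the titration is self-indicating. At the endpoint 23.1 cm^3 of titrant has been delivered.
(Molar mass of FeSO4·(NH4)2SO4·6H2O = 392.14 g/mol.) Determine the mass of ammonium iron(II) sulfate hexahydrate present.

7.11 g

MnO4^- + 5 Fe^2+ + 8 H^+ → Mn^2+ + 5 Fe^3+ + 4 H2O
n(KMnO4) = 0.0231 L × 0.157 mol/L = 3.63 × 10^-3 mol
From the 5:1 ratio, n(FeSO4·(NH4)2SO4·6H2O) = 5/1 × 3.63 × 10^-3 = 0.0181 mol
mass of FeSO4·(NH4)2SO4·6H2O = 0.0181 × 392.14 g/mol = 7.11 g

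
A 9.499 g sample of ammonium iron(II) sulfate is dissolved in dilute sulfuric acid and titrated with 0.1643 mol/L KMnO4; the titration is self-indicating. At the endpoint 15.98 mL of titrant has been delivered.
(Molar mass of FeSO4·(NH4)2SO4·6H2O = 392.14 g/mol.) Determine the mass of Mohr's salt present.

MnO4^- + 5 Fe^2+ + 8 H^+ → Mn^2+ + 5 Fe^3+ + 4 H2O
n(KMnO4) = 0.01598 L × 0.1643 mol/L = 2.626 × 10^-3 mol
From the 5:1 ratio, n(FeSO4·(NH4)2SO4·6H2O) = 5/1 × 2.626 × 10^-3 = 0.01313 mol
mass of FeSO4·(NH4)2SO4·6H2O = 0.01313 × 392.14 g/mol = 5.148 g

5.148 g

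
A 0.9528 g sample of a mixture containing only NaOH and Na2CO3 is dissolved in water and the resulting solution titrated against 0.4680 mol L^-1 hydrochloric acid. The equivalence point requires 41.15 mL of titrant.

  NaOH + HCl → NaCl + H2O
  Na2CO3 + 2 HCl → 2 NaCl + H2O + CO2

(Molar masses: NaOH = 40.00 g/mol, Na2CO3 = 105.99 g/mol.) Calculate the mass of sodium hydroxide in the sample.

n(HCl) = 0.04115 × 0.4680 = 0.01926 mol
Let x = n(NaOH), y = n(Na2CO3).
Titrant: 1x + 2y = 0.01926;  mass: 40.00x + 105.99y = 0.9528
Solving, x = 5.216 × 10^-3 mol, y = 7.021 × 10^-3 mol
mass of NaOH = 5.216 × 10^-3 × 40.00 = 0.2087 g

0.2087 g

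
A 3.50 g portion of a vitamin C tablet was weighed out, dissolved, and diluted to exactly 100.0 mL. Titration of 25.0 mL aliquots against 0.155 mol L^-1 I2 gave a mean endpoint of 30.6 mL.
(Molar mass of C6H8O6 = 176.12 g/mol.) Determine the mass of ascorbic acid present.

C6H8O6 + I2 → C6H6O6 + 2 HI
n(I2) per titration = 0.0306 × 0.155 = 4.74 × 10^-3 mol
n(C6H8O6) in each aliquot = 4.74 × 10^-3 mol (1:1 ratio)
n(C6H8O6) in the whole flask = 4.74 × 10^-3 × 100.0/25.0 = 0.0190 mol
mass of C6H8O6 = 0.0190 × 176.12 = 3.34 g

3.34 g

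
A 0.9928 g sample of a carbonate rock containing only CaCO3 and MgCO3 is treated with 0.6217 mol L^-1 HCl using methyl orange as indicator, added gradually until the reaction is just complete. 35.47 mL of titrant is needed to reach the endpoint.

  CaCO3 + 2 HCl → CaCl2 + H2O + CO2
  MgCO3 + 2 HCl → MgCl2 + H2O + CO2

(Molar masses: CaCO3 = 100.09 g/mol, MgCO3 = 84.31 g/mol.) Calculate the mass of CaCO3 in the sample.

n(HCl) = 0.03547 × 0.6217 = 0.02205 mol
Let x = n(CaCO3), y = n(MgCO3).
Titrant: 2x + 2y = 0.02205;  mass: 100.09x + 84.31y = 0.9928
Solving, x = 4.006 × 10^-3 mol, y = 7.020 × 10^-3 mol
mass of CaCO3 = 4.006 × 10^-3 × 100.09 = 0.4009 g

0.4009 g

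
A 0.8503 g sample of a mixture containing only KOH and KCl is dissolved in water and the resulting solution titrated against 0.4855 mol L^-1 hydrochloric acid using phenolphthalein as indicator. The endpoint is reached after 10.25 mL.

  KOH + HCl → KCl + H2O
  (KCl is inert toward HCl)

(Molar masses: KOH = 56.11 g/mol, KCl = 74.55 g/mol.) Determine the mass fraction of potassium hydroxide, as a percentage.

32.84 %

n(HCl) = 0.01025 × 0.4855 = 4.976 × 10^-3 mol
Let x = n(KOH), y = n(KCl).
Titrant: 1x = 4.976 × 10^-3;  mass: 56.11x + 74.55y = 0.8503
Solving, x = 4.976 × 10^-3 mol, y = 7.660 × 10^-3 mol
mass of KOH = 4.976 × 10^-3 × 56.11 = 0.2792 g
% KOH = 0.2792 / 0.8503 × 100 = 32.84 %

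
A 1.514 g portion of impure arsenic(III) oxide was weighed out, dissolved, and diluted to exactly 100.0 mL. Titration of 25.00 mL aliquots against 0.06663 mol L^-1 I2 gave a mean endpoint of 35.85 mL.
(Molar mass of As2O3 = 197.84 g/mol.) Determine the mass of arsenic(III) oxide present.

0.9452 g

As2O3 + 2 I2 + 2 H2O → As2O5 + 4 HI
n(I2) per titration = 0.03585 × 0.06663 = 2.389 × 10^-3 mol
From the 1:2 ratio, n(As2O3) in each aliquot = 1/2 × 2.389 × 10^-3 = 1.194 × 10^-3 mol
n(As2O3) in the whole flask = 1.194 × 10^-3 × 100.0/25.00 = 4.777 × 10^-3 mol
mass of As2O3 = 4.777 × 10^-3 × 197.84 = 0.9452 g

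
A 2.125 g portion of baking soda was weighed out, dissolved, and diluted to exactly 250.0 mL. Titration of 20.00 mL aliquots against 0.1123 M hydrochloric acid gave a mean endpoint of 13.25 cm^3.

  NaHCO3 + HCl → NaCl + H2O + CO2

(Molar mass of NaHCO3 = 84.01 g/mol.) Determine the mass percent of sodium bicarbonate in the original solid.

n(HCl) per titration = 0.01325 × 0.1123 = 1.488 × 10^-3 mol
n(NaHCO3) in each aliquot = 1.488 × 10^-3 mol (1:1 ratio)
n(NaHCO3) in the whole flask = 1.488 × 10^-3 × 250.0/20.00 = 0.01860 mol
mass of NaHCO3 = 0.01860 × 84.01 = 1.563 g
% NaHCO3 = 1.563 / 2.125 × 100 = 73.53 %

73.53 %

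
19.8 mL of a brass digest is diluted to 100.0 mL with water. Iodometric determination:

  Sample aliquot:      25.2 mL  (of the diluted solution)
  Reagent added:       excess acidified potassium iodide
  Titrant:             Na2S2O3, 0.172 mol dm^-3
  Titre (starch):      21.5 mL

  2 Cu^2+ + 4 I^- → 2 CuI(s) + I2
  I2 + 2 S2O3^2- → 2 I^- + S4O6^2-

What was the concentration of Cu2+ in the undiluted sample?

n(S2O3^2-) = 0.0215 × 0.172 = 3.70 × 10^-3 mol
n(I2) = n(S2O3^2-)/2 = 1.85 × 10^-3 mol
From the 2:1 ratio, n(Cu2+) in the aliquot = 2/1 × 1.85 × 10^-3 = 3.70 × 10^-3 mol
[Cu2+]_dilute = 3.70 × 10^-3 / 0.0252 = 0.147 mol/L
[Cu2+]_original = 0.147 × 100.0/19.8 = 0.741 mol/L

0.741 mol/L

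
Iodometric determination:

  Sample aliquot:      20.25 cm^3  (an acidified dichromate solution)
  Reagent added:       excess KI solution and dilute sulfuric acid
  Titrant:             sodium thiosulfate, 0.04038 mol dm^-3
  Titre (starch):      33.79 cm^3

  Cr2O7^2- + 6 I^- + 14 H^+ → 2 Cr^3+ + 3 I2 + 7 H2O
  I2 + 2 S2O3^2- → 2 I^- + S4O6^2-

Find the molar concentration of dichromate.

0.01123 mol/L

n(S2O3^2-) = 0.03379 × 0.04038 = 1.364 × 10^-3 mol
n(I2) = n(S2O3^2-)/2 = 6.822 × 10^-4 mol
From the 1:3 ratio, n(Cr2O7^2-) in the aliquot = 1/3 × 6.822 × 10^-4 = 2.274 × 10^-4 mol
[Cr2O7^2-] = 2.274 × 10^-4 / 0.02025 = 0.01123 mol/L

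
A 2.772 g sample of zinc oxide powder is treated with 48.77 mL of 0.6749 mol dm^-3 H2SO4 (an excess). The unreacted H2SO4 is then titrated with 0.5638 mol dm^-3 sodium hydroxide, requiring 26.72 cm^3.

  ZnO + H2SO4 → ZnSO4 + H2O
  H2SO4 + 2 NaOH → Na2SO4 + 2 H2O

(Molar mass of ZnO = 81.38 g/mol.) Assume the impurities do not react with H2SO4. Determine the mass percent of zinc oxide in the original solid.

n(H2SO4) added = 0.04877 × 0.6749 = 0.03291 mol
n(NaOH) used in back-titration = 0.02672 × 0.5638 = 0.01506 mol
From the 1:2 ratio, n(H2SO4) left over = 1/2 × 0.01506 = 7.532 × 10^-3 mol
n(H2SO4) consumed by analyte = 0.03291 − 7.532 × 10^-3 = 0.02538 mol
n(ZnO) = 0.02538 mol (1:1 ratio)
mass of ZnO = 0.02538 × 81.38 = 2.066 g
% ZnO = 2.066 / 2.772 × 100 = 74.52 %

74.52 %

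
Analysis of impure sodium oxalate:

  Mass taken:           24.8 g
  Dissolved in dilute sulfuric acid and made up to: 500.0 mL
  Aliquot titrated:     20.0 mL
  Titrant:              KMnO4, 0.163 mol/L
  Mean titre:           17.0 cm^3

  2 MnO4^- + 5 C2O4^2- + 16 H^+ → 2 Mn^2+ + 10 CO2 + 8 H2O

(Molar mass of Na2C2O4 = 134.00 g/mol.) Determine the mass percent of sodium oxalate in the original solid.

n(KMnO4) per titration = 0.0170 × 0.163 = 2.77 × 10^-3 mol
From the 5:2 ratio, n(Na2C2O4) in each aliquot = 5/2 × 2.77 × 10^-3 = 6.93 × 10^-3 mol
n(Na2C2O4) in the whole flask = 6.93 × 10^-3 × 500.0/20.0 = 0.173 mol
mass of Na2C2O4 = 0.173 × 134.00 = 23.2 g
% Na2C2O4 = 23.2 / 24.8 × 100 = 93.6 %

93.6 %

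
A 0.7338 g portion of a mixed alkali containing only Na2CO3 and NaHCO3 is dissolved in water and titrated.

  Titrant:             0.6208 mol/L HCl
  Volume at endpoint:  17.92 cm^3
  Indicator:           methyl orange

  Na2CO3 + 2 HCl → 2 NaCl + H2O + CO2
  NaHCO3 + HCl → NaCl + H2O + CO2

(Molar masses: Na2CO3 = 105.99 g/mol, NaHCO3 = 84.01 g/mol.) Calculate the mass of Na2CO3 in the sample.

n(HCl) = 0.01792 × 0.6208 = 0.01112 mol
Let x = n(Na2CO3), y = n(NaHCO3).
Titrant: 2x + 1y = 0.01112;  mass: 105.99x + 84.01y = 0.7338
Solving, x = 3.237 × 10^-3 mol, y = 4.651 × 10^-3 mol
mass of Na2CO3 = 3.237 × 10^-3 × 105.99 = 0.3431 g

0.3431 g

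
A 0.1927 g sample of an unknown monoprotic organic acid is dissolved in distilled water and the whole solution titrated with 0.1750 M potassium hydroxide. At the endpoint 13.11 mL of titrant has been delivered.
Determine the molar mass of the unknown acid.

83.99 g/mol

n(KOH) = 0.01311 L × 0.1750 mol/L = 2.294 × 10^-3 mol
n(HA) = 2.294 × 10^-3 mol (1:1 ratio)
M = m / n = 0.1927 g / 2.294 × 10^-3 mol = 83.99 g/mol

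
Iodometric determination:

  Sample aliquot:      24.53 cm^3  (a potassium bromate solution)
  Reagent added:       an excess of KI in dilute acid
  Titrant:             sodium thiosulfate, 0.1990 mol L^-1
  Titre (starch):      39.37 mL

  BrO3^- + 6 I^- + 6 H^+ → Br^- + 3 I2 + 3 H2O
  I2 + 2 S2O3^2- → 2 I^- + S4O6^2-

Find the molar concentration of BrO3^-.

n(S2O3^2-) = 0.03937 × 0.1990 = 7.835 × 10^-3 mol
n(I2) = n(S2O3^2-)/2 = 3.917 × 10^-3 mol
From the 1:3 ratio, n(BrO3^-) in the aliquot = 1/3 × 3.917 × 10^-3 = 1.306 × 10^-3 mol
[BrO3^-] = 1.306 × 10^-3 / 0.02453 = 0.05323 mol/L

0.05323 mol/L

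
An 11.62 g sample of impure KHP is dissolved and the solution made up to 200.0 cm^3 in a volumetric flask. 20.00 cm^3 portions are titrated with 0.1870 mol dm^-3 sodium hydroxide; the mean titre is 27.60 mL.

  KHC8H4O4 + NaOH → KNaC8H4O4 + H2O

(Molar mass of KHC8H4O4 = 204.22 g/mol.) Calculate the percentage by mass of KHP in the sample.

90.71 %

n(NaOH) per titration = 0.02760 × 0.1870 = 5.161 × 10^-3 mol
n(KHC8H4O4) in each aliquot = 5.161 × 10^-3 mol (1:1 ratio)
n(KHC8H4O4) in the whole flask = 5.161 × 10^-3 × 200.0/20.00 = 0.05161 mol
mass of KHC8H4O4 = 0.05161 × 204.22 = 10.54 g
% KHC8H4O4 = 10.54 / 11.62 × 100 = 90.71 %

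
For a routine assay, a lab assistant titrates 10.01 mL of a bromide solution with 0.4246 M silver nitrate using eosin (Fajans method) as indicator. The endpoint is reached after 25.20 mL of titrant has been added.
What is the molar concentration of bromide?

1.069 M

Ag^+ + Br^- → AgBr(s)
n(AgNO3) = 0.02520 L × 0.4246 mol/L = 0.01070 mol
n(Br-) = 0.01070 mol (1:1 mole ratio)
[Br-] = 0.01070 mol / 0.01001 L = 1.069 mol/L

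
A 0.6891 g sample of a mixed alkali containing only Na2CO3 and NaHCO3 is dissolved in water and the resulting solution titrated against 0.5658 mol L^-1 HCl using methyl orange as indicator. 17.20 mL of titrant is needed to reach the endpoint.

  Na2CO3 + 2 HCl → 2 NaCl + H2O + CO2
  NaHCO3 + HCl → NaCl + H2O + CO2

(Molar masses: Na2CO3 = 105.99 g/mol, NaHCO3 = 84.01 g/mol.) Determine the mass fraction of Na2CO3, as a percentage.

n(HCl) = 0.01720 × 0.5658 = 9.732 × 10^-3 mol
Let x = n(Na2CO3), y = n(NaHCO3).
Titrant: 2x + 1y = 9.732 × 10^-3;  mass: 105.99x + 84.01y = 0.6891
Solving, x = 2.071 × 10^-3 mol, y = 5.590 × 10^-3 mol
mass of Na2CO3 = 2.071 × 10^-3 × 105.99 = 0.2195 g
% Na2CO3 = 0.2195 / 0.6891 × 100 = 31.85 %

31.85 %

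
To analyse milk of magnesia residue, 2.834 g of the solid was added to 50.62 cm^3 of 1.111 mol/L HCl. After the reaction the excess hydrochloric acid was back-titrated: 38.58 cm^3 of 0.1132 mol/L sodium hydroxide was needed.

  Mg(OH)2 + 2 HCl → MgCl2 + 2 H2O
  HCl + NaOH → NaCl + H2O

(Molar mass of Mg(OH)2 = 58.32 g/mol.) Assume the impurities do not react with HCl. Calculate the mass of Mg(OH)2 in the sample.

n(HCl) added = 0.05062 × 1.111 = 0.05624 mol
n(NaOH) used in back-titration = 0.03858 × 0.1132 = 4.367 × 10^-3 mol
n(HCl) left over = 4.367 × 10^-3 mol (1:1 ratio)
n(HCl) consumed by analyte = 0.05624 − 4.367 × 10^-3 = 0.05187 mol
From the 1:2 ratio, n(Mg(OH)2) = 1/2 × 0.05187 = 0.02594 mol
mass of Mg(OH)2 = 0.02594 × 58.32 = 1.513 g

1.513 g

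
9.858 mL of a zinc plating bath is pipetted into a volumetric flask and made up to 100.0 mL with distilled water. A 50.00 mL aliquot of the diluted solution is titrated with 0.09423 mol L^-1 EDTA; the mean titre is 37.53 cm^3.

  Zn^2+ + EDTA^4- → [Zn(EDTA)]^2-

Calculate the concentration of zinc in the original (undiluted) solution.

0.7175 mol/L

n(EDTA) = 0.03753 × 0.09423 = 3.536 × 10^-3 mol
n(Zn2+) in the aliquot = 3.536 × 10^-3 mol (1:1 ratio)
[Zn2+]_dilute = 3.536 × 10^-3 / 0.05000 = 0.07073 mol/L
Dilution factor = 100.0 / 9.858 = 10.14
[Zn2+]_stock = 0.07073 × 10.14 = 0.7175 mol/L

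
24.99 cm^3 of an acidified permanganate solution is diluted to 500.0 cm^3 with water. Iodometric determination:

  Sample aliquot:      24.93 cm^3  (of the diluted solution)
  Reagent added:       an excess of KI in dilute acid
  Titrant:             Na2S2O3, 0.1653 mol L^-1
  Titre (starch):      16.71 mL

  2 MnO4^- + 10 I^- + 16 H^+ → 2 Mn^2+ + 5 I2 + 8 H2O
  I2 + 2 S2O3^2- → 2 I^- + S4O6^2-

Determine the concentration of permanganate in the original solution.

0.4434 mol/L

n(S2O3^2-) = 0.01671 × 0.1653 = 2.762 × 10^-3 mol
n(I2) = n(S2O3^2-)/2 = 1.381 × 10^-3 mol
From the 2:5 ratio, n(MnO4^-) in the aliquot = 2/5 × 1.381 × 10^-3 = 5.524 × 10^-4 mol
[MnO4^-]_dilute = 5.524 × 10^-4 / 0.02493 = 0.02216 mol/L
[MnO4^-]_original = 0.02216 × 500.0/24.99 = 0.4434 mol/L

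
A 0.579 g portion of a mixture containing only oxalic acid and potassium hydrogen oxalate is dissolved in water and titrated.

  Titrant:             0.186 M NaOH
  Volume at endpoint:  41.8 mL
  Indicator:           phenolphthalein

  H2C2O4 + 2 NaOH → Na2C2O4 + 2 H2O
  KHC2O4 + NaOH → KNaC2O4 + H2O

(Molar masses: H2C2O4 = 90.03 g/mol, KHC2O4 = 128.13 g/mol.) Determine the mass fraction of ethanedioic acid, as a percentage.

39.0 %

n(NaOH) = 0.0418 × 0.186 = 7.77 × 10^-3 mol
Let x = n(H2C2O4), y = n(KHC2O4).
Titrant: 2x + 1y = 7.77 × 10^-3;  mass: 90.03x + 128.13y = 0.579
Solving, x = 2.51 × 10^-3 mol, y = 2.76 × 10^-3 mol
mass of H2C2O4 = 2.51 × 10^-3 × 90.03 = 0.226 g
% H2C2O4 = 0.226 / 0.579 × 100 = 39.0 %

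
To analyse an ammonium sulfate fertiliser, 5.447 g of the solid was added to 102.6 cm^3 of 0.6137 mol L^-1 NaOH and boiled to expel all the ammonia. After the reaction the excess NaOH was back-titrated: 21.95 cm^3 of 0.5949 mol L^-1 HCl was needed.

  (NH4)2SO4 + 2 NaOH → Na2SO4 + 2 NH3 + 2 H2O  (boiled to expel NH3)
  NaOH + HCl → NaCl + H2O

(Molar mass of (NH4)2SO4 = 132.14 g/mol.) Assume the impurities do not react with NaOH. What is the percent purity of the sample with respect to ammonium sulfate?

60.54 %

n(NaOH) added = 0.1026 × 0.6137 = 0.06297 mol
n(HCl) used in back-titration = 0.02195 × 0.5949 = 0.01306 mol
n(NaOH) left over = 0.01306 mol (1:1 ratio)
n(NaOH) consumed by analyte = 0.06297 − 0.01306 = 0.04991 mol
From the 1:2 ratio, n((NH4)2SO4) = 1/2 × 0.04991 = 0.02495 mol
mass of (NH4)2SO4 = 0.02495 × 132.14 = 3.297 g
% (NH4)2SO4 = 3.297 / 5.447 × 100 = 60.54 %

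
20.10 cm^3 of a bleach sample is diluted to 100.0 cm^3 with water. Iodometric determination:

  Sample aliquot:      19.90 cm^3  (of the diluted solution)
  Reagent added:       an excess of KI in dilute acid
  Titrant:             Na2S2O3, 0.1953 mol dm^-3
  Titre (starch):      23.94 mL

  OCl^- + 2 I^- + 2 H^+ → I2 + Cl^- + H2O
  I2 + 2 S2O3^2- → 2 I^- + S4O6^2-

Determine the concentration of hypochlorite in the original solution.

n(S2O3^2-) = 0.02394 × 0.1953 = 4.675 × 10^-3 mol
n(I2) = n(S2O3^2-)/2 = 2.338 × 10^-3 mol
n(OCl^-) in the aliquot = 2.338 × 10^-3 mol (1:1 ratio)
[OCl^-]_dilute = 2.338 × 10^-3 / 0.01990 = 0.1175 mol/L
[OCl^-]_original = 0.1175 × 100.0/20.10 = 0.5844 mol/L

0.5844 mol/L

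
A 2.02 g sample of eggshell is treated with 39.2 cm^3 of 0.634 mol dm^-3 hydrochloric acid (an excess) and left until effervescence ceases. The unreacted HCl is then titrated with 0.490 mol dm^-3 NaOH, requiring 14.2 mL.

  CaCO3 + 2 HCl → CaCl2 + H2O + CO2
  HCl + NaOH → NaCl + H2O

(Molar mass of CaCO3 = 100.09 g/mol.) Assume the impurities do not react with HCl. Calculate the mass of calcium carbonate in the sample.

0.896 g

n(HCl) added = 0.0392 × 0.634 = 0.0249 mol
n(NaOH) used in back-titration = 0.0142 × 0.490 = 6.96 × 10^-3 mol
n(HCl) left over = 6.96 × 10^-3 mol (1:1 ratio)
n(HCl) consumed by analyte = 0.0249 − 6.96 × 10^-3 = 0.0179 mol
From the 1:2 ratio, n(CaCO3) = 1/2 × 0.0179 = 8.95 × 10^-3 mol
mass of CaCO3 = 8.95 × 10^-3 × 100.09 = 0.896 g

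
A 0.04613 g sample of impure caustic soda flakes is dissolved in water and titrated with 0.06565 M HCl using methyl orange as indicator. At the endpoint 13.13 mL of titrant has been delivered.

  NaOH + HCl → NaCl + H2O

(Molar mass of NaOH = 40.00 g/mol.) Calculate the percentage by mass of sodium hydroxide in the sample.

74.74 %

n(HCl) = 0.01313 L × 0.06565 mol/L = 8.620 × 10^-4 mol
n(NaOH) = 8.620 × 10^-4 mol (1:1 ratio)
mass of NaOH = 8.620 × 10^-4 × 40.00 g/mol = 0.03448 g
% NaOH = 0.03448 / 0.04613 × 100 = 74.74 %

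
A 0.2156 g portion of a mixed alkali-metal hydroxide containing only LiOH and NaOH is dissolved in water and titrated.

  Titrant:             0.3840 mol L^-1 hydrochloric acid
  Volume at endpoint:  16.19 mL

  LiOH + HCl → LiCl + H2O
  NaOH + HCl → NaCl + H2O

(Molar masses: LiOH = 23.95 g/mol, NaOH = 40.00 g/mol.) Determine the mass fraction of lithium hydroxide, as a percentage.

n(HCl) = 0.01619 × 0.3840 = 6.217 × 10^-3 mol
Let x = n(LiOH), y = n(NaOH).
Titrant: 1x + 1y = 6.217 × 10^-3;  mass: 23.95x + 40.00y = 0.2156
Solving, x = 2.061 × 10^-3 mol, y = 4.156 × 10^-3 mol
mass of LiOH = 2.061 × 10^-3 × 23.95 = 0.04936 g
% LiOH = 0.04936 / 0.2156 × 100 = 22.89 %

22.89 %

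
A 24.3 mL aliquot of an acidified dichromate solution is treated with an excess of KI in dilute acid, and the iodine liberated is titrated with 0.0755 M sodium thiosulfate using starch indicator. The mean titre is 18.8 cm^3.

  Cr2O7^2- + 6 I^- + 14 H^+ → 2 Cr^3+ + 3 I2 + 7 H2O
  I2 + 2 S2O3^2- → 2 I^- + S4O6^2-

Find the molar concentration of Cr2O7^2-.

n(S2O3^2-) = 0.0188 × 0.0755 = 1.42 × 10^-3 mol
n(I2) = n(S2O3^2-)/2 = 7.10 × 10^-4 mol
From the 1:3 ratio, n(Cr2O7^2-) in the aliquot = 1/3 × 7.10 × 10^-4 = 2.37 × 10^-4 mol
[Cr2O7^2-] = 2.37 × 10^-4 / 0.0243 = 0.00974 mol/L

0.00974 M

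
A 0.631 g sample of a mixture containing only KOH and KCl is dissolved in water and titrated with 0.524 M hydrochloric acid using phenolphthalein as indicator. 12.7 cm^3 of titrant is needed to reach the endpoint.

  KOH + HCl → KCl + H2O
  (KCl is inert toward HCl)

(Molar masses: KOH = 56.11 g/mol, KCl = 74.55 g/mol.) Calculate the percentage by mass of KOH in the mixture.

59.2 %

n(HCl) = 0.0127 × 0.524 = 6.65 × 10^-3 mol
Let x = n(KOH), y = n(KCl).
Titrant: 1x = 6.65 × 10^-3;  mass: 56.11x + 74.55y = 0.631
Solving, x = 6.65 × 10^-3 mol, y = 3.46 × 10^-3 mol
mass of KOH = 6.65 × 10^-3 × 56.11 = 0.373 g
% KOH = 0.373 / 0.631 × 100 = 59.2 %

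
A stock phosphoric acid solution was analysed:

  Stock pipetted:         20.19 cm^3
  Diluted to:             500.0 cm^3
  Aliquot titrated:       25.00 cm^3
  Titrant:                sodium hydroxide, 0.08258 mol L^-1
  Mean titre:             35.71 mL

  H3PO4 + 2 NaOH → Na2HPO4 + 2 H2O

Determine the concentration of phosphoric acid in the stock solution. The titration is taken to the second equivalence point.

n(NaOH) = 0.03571 × 0.08258 = 2.949 × 10^-3 mol
From the 1:2 ratio, n(H3PO4) in the aliquot = 1/2 × 2.949 × 10^-3 = 1.474 × 10^-3 mol
[H3PO4]_dilute = 1.474 × 10^-3 / 0.02500 = 0.05898 mol/L
Dilution factor = 500.0 / 20.19 = 24.76
[H3PO4]_stock = 0.05898 × 24.76 = 1.461 mol/L

1.461 mol/L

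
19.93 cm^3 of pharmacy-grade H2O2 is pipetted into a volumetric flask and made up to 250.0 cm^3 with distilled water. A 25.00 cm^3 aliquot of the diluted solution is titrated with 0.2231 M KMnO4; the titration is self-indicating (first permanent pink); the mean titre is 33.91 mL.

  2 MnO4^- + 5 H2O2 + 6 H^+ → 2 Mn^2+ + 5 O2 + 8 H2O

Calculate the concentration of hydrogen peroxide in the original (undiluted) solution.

9.490 M

n(KMnO4) = 0.03391 × 0.2231 = 7.565 × 10^-3 mol
From the 5:2 ratio, n(H2O2) in the aliquot = 5/2 × 7.565 × 10^-3 = 0.01891 mol
[H2O2]_dilute = 0.01891 / 0.02500 = 0.7565 mol/L
Dilution factor = 250.0 / 19.93 = 12.54
[H2O2]_stock = 0.7565 × 12.54 = 9.490 mol/L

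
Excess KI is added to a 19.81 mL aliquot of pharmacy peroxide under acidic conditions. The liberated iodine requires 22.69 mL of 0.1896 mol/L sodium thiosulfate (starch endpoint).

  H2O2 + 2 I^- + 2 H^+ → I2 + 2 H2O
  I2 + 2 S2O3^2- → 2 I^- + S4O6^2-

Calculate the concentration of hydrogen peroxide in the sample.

n(S2O3^2-) = 0.02269 × 0.1896 = 4.302 × 10^-3 mol
n(I2) = n(S2O3^2-)/2 = 2.151 × 10^-3 mol
n(H2O2) in the aliquot = 2.151 × 10^-3 mol (1:1 ratio)
[H2O2] = 2.151 × 10^-3 / 0.01981 = 0.1086 mol/L

0.1086 mol/L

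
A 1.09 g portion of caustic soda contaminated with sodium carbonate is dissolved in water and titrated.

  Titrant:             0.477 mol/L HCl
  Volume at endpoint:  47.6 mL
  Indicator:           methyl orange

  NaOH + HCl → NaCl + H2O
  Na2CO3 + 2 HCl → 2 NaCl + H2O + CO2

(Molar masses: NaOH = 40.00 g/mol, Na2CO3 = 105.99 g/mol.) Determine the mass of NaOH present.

0.349 g

n(HCl) = 0.0476 × 0.477 = 0.0227 mol
Let x = n(NaOH), y = n(Na2CO3).
Titrant: 1x + 2y = 0.0227;  mass: 40.00x + 105.99y = 1.09
Solving, x = 8.72 × 10^-3 mol, y = 6.99 × 10^-3 mol
mass of NaOH = 8.72 × 10^-3 × 40.00 = 0.349 g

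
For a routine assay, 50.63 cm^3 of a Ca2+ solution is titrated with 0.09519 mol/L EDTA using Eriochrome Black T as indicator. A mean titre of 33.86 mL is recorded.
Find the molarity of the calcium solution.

Ca^2+ + EDTA^4- → [Ca(EDTA)]^2-
n(EDTA) = 0.03386 L × 0.09519 mol/L = 3.223 × 10^-3 mol
n(Ca2+) = 3.223 × 10^-3 mol (1:1 mole ratio)
[Ca2+] = 3.223 × 10^-3 mol / 0.05063 L = 0.06366 mol/L

0.06366 mol/L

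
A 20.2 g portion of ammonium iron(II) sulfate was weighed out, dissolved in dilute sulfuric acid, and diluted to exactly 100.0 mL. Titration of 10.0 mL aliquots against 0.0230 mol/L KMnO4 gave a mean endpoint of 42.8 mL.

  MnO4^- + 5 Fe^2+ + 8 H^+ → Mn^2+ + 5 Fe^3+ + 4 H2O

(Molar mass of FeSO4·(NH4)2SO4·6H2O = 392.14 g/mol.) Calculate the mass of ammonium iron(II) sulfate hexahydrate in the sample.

n(KMnO4) per titration = 0.0428 × 0.0230 = 9.84 × 10^-4 mol
From the 5:1 ratio, n(FeSO4·(NH4)2SO4·6H2O) in each aliquot = 5/1 × 9.84 × 10^-4 = 4.92 × 10^-3 mol
n(FeSO4·(NH4)2SO4·6H2O) in the whole flask = 4.92 × 10^-3 × 100.0/10.0 = 0.0492 mol
mass of FeSO4·(NH4)2SO4·6H2O = 0.0492 × 392.14 = 19.3 g

19.3 g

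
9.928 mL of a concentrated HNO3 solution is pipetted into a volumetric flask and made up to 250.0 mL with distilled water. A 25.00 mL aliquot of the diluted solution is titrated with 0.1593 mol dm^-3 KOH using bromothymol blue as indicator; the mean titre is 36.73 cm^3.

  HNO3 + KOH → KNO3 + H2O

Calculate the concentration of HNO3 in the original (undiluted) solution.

n(KOH) = 0.03673 × 0.1593 = 5.851 × 10^-3 mol
n(HNO3) in the aliquot = 5.851 × 10^-3 mol (1:1 ratio)
[HNO3]_dilute = 5.851 × 10^-3 / 0.02500 = 0.2340 mol/L
Dilution factor = 250.0 / 9.928 = 25.18
[HNO3]_stock = 0.2340 × 25.18 = 5.894 mol/L

5.894 mol/L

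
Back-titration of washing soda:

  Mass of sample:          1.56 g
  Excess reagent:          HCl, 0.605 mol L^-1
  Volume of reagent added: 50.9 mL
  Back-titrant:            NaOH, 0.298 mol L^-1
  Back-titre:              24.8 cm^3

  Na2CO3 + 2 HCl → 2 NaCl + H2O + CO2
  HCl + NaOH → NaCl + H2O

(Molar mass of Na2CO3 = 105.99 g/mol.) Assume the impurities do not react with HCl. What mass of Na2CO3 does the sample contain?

1.24 g

n(HCl) added = 0.0509 × 0.605 = 0.0308 mol
n(NaOH) used in back-titration = 0.0248 × 0.298 = 7.39 × 10^-3 mol
n(HCl) left over = 7.39 × 10^-3 mol (1:1 ratio)
n(HCl) consumed by analyte = 0.0308 − 7.39 × 10^-3 = 0.0234 mol
From the 1:2 ratio, n(Na2CO3) = 1/2 × 0.0234 = 0.0117 mol
mass of Na2CO3 = 0.0117 × 105.99 = 1.24 g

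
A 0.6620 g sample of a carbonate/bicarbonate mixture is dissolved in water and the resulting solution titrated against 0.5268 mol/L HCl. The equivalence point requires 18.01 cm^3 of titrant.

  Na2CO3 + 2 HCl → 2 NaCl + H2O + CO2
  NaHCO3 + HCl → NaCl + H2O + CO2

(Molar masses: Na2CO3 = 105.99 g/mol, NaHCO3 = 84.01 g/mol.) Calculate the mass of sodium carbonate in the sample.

n(HCl) = 0.01801 × 0.5268 = 9.488 × 10^-3 mol
Let x = n(Na2CO3), y = n(NaHCO3).
Titrant: 2x + 1y = 9.488 × 10^-3;  mass: 105.99x + 84.01y = 0.6620
Solving, x = 2.177 × 10^-3 mol, y = 5.133 × 10^-3 mol
mass of Na2CO3 = 2.177 × 10^-3 × 105.99 = 0.2308 g

0.2308 g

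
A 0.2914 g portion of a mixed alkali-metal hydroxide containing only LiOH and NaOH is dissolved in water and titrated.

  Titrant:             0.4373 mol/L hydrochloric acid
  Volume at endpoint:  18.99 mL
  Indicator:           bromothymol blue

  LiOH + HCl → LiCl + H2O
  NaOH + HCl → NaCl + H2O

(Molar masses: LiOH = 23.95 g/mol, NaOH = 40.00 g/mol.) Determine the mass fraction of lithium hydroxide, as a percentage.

n(HCl) = 0.01899 × 0.4373 = 8.304 × 10^-3 mol
Let x = n(LiOH), y = n(NaOH).
Titrant: 1x + 1y = 8.304 × 10^-3;  mass: 23.95x + 40.00y = 0.2914
Solving, x = 2.540 × 10^-3 mol, y = 5.764 × 10^-3 mol
mass of LiOH = 2.540 × 10^-3 × 23.95 = 0.06084 g
% LiOH = 0.06084 / 0.2914 × 100 = 20.88 %

20.88 %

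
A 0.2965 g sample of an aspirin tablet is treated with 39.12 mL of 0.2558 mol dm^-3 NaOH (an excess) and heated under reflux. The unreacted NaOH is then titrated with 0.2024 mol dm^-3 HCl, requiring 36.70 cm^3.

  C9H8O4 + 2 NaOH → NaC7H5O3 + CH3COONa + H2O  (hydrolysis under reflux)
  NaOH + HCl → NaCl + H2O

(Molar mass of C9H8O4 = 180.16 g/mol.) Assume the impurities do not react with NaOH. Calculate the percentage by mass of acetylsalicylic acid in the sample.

78.35 %

n(NaOH) added = 0.03912 × 0.2558 = 0.01001 mol
n(HCl) used in back-titration = 0.03670 × 0.2024 = 7.428 × 10^-3 mol
n(NaOH) left over = 7.428 × 10^-3 mol (1:1 ratio)
n(NaOH) consumed by analyte = 0.01001 − 7.428 × 10^-3 = 2.579 × 10^-3 mol
From the 1:2 ratio, n(C9H8O4) = 1/2 × 2.579 × 10^-3 = 1.289 × 10^-3 mol
mass of C9H8O4 = 1.289 × 10^-3 × 180.16 = 0.2323 g
% C9H8O4 = 0.2323 / 0.2965 × 100 = 78.35 %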